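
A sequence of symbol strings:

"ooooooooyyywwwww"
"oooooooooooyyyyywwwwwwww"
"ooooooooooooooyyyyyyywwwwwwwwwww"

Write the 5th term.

The n-th term is 3n+2 o's then 2n-1 y's then 3n-1 w's, where the shown terms are n = 2, 3, 4.
For term 5, n = 6, so the run lengths are 20, 11, 17.

ooooooooooooooooooooyyyyyyyyyyywwwwwwwwwwwwwwwww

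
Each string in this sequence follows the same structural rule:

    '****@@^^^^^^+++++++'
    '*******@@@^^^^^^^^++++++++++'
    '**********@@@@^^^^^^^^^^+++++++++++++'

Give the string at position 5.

The n-th term is 3n-2 *'s then n @'s then 2n+2 ^'s then 3n+1 +'s, where the shown terms are n = 2, 3, 4.
At n = 6 the blocks have lengths 16, 6, 14, 19.

****************@@@@@@^^^^^^^^^^^^^^+++++++++++++++++++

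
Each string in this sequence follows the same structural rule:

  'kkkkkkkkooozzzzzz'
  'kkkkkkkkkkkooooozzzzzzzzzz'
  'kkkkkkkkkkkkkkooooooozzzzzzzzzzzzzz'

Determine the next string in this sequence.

Term n consists of 3n+2 k's, followed by 2n-1 o's, followed by 4n-2 z's, where the shown terms are n = 2, 3, 4.
For the next term, n = 5, so the run lengths are 17, 9, 18.

kkkkkkkkkkkkkkkkkooooooooozzzzzzzzzzzzzzzzzz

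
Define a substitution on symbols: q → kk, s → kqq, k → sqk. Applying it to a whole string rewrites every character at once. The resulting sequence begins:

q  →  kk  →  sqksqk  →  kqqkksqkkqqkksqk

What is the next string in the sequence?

sqkkkkksqksqkkqqkksqksqkkkkksqksqkkqqkksqk

φ(kqqkksqkkqqkksqk) expands symbol-by-symbol to sqk kk kk sqk sqk kqq kk sqk sqk kk kk sqk sqk kqq kk sqk; joining the 16 pieces gives the next term.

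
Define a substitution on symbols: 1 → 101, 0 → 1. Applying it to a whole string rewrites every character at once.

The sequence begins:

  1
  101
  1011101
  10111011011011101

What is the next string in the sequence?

10111011011011101101110110111011011011101

Applying the rule to each of the 17 symbols of 10111011011011101 gives the pieces 101 1 101 101 101 1 101 101 1 101 101 1 101 101 101 1 101, which concatenate to the answer.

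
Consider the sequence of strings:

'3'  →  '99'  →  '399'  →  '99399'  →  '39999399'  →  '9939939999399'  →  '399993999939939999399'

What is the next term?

9939939999399399993999939939999399

From term 3 onward, concatenate the second-to-last term with the last: 3·99 = 399, 99·399 = 99399, …
Continuing: 9939939999399 · 399993999939939999399 gives term 8.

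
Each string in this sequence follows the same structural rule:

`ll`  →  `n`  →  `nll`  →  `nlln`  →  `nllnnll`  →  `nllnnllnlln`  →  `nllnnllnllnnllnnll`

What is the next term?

nllnnllnllnnllnnllnllnnllnlln

This is a Fibonacci-style word recurrence s(k) = s(k−1)·s(k−2): e.g. n·ll = nll.
Continuing: nllnnllnllnnllnnll · nllnnllnlln gives term 8.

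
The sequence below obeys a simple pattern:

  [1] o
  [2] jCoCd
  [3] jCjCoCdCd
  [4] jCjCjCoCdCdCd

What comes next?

Each term wraps the previous one in jC on the left and Cd on the right.
Applying this once more to jCjCjCoCdCdCd:

jCjCjCjCoCdCdCdCd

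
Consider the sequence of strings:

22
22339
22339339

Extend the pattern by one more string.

Each term is the previous one with 339 appended.
Applying this once more to 22339339:

22339339339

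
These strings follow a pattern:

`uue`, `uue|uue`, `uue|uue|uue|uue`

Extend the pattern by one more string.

Each string is two copies of the previous one joined by '|'.
One more doubling of uue|uue|uue|uue gives the answer.

uue|uue|uue|uue|uue|uue|uue|uue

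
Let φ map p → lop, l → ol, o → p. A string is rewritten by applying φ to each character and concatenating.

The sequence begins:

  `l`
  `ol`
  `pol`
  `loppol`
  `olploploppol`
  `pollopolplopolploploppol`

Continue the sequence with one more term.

Rewriting the 24 symbols of pollopolplopolploploppol one by one yields lop p ol ol p lop p ol lop ol p lop p ol lop ol p lop ol p lop lop p ol; concatenated:

loppololploppollopolploppollopolplopolploploppol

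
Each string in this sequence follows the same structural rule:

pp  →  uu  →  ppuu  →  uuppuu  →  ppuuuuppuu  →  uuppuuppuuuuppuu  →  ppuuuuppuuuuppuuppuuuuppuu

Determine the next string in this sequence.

From term 3 onward, concatenate the second-to-last term with the last: pp·uu = ppuu, uu·ppuu = uuppuu, …
The next term joins uuppuuppuuuuppuu and ppuuuuppuuuuppuuppuuuuppuu.

uuppuuppuuuuppuuppuuuuppuuuuppuuppuuuuppuu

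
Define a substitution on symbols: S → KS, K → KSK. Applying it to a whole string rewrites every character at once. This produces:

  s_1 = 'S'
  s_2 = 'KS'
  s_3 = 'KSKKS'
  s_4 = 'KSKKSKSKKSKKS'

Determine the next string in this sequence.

Rewriting the 13 symbols of KSKKSKSKKSKKS one by one yields KSK KS KSK KSK KS KSK KS KSK KSK KS KSK KSK KS; concatenated:

KSKKSKSKKSKKSKSKKSKSKKSKKSKSKKSKKS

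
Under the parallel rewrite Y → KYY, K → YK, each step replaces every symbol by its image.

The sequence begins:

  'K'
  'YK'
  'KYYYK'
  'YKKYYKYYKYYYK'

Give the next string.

φ(YKKYYKYYKYYYK) expands symbol-by-symbol to KYY YK YK KYY KYY YK KYY KYY YK KYY KYY KYY YK; joining the 13 pieces gives the next term.

KYYYKYKKYYKYYYKKYYKYYYKKYYKYYKYYYK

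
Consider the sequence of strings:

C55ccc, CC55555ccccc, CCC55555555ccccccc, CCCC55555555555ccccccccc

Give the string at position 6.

CCCCCC55555555555555555ccccccccccccc

The n-th term is n C's then 3n-1 5's then 2n+1 c's (n = 1, 2, …).
Setting n = 6 gives 6, 17, 13 characters in each block.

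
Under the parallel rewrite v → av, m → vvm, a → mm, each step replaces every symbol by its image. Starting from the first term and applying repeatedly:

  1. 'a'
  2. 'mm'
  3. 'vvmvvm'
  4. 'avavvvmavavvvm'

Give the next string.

mmavmmavavavvvmmmavmmavavavvvm

Applying the rule to each of the 14 symbols of avavvvmavavvvm gives the pieces mm av mm av av av vvm mm av mm av av av vvm, which concatenate to the answer.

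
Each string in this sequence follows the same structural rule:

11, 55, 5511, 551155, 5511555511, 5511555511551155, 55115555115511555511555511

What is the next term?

551155551155115555115555115511555511551155

This is a Fibonacci-style word recurrence s(k) = s(k−1)·s(k−2): e.g. 55·11 = 5511.
The next term joins 55115555115511555511555511 and 5511555511551155.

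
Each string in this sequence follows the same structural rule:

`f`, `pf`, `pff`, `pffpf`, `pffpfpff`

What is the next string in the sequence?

pffpfpffpffpf

From term 3 onward, concatenate the last term with the second-to-last: pf·f = pff, pff·pf = pffpf, …
Continuing: pffpfpff · pffpf gives term 6.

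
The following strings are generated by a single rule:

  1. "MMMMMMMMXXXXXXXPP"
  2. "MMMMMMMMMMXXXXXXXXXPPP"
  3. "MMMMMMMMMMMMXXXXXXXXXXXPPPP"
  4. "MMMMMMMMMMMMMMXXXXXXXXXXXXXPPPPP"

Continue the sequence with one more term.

Reading off run lengths: M runs 8, 10, 12, 14; X runs 7, 9, 11, 13; P runs 2, 3, 4, 5 — each is linear in n, where the shown terms are n = 3, 4, 5, 6.
For the next term, n = 7, so the run lengths are 16, 15, 6.

MMMMMMMMMMMMMMMMXXXXXXXXXXXXXXXPPPPPP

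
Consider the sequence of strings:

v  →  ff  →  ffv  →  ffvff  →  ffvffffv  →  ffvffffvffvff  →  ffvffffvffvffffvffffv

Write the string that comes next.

ffvffffvffvffffvffffvffvffffvffvff

This is a Fibonacci-style word recurrence s(k) = s(k−1)·s(k−2): e.g. ff·v = ffv.
So term 8 is ffvffffvffvffffvffffv·ffvffffvffvff.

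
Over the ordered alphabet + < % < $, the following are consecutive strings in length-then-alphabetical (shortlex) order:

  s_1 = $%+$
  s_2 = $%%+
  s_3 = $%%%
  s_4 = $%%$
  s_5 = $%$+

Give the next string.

$%$%

The successor of $%$+ increments the rightmost position that isn't already $ and resets every position after it to +.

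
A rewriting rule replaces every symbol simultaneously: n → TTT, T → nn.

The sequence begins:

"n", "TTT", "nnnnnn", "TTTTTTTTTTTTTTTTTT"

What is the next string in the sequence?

Applying the rule to each of the 18 symbols of TTTTTTTTTTTTTTTTTT gives the pieces nn nn nn nn nn nn nn nn nn nn nn nn nn nn nn nn nn nn, which concatenate to the answer.

nnnnnnnnnnnnnnnnnnnnnnnnnnnnnnnnnnnn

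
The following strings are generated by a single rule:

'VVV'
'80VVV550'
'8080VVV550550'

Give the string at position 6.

8080808080VVV550550550550550

Every step adds 80 to the front and 550 to the end of the previous string.
From 8080VVV550550, 3 further steps: 8080VVV550550 → 808080VVV550550550 → 80808080VVV550550550550 → (answer).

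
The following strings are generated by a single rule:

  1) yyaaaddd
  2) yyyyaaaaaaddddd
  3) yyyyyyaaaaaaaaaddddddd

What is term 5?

Term n consists of 2n y's, followed by 3n a's, followed by 2n+1 d's (n = 1, 2, …).
Setting n = 5 gives 10, 15, 11 characters in each block.

yyyyyyyyyyaaaaaaaaaaaaaaaddddddddddd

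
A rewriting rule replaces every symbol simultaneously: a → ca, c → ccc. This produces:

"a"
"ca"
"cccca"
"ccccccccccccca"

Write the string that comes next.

Replace each of the 14 characters of ccccccccccccca in place — ccc ccc ccc ccc ccc ccc ccc ccc ccc ccc ccc ccc ccc ca — and concatenate.

cccccccccccccccccccccccccccccccccccccccca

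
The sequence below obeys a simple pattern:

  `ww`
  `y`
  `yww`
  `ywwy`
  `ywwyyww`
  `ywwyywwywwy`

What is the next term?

This is a Fibonacci-style word recurrence s(k) = s(k−1)·s(k−2): e.g. y·ww = yww.
So term 7 is ywwyywwywwy·ywwyyww.

ywwyywwywwyywwyyww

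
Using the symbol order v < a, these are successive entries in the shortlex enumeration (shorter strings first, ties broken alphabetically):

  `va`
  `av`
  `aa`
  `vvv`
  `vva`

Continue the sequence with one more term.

Find the rightmost character of vva below a, bump it to the next letter, and reset everything to its right to v.

vav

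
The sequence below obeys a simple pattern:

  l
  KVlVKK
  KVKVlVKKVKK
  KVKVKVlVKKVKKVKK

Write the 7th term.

KVKVKVKVKVKVlVKKVKKVKKVKKVKKVKK

Each term wraps the previous one in KV on the left and VKK on the right.
From KVKVKVlVKKVKKVKK, 3 further steps: KVKVKVlVKKVKKVKK → KVKVKVKVlVKKVKKVKKVKK → KVKVKVKVKVlVKKVKKVKKVKKVKK → (answer).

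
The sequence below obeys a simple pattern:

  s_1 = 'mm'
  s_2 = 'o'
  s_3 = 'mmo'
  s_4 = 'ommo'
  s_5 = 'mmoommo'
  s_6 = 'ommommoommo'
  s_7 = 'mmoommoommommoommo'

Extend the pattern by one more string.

Each term (from the third on) is the two preceding terms concatenated in order: term 3 = mm·o = mmo.
So term 8 is ommommoommo·mmoommoommommoommo.

ommommoommommoommoommommoommo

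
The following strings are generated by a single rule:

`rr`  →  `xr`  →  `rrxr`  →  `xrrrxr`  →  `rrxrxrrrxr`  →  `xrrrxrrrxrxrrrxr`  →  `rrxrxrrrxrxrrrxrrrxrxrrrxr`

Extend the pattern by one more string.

xrrrxrrrxrxrrrxrrrxrxrrrxrxrrrxrrrxrxrrrxr

This is a Fibonacci-style word recurrence s(k) = s(k−2)·s(k−1): e.g. rr·xr = rrxr.
The next term joins xrrrxrrrxrxrrrxr and rrxrxrrrxrxrrrxrrrxrxrrrxr.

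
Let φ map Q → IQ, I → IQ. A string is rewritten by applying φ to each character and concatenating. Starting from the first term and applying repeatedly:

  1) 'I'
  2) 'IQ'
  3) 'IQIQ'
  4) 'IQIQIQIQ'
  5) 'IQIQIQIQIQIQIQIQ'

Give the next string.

IQIQIQIQIQIQIQIQIQIQIQIQIQIQIQIQ

Replace each of the 16 characters of IQIQIQIQIQIQIQIQ in place — IQ IQ IQ IQ IQ IQ IQ IQ IQ IQ IQ IQ IQ IQ IQ IQ — and concatenate.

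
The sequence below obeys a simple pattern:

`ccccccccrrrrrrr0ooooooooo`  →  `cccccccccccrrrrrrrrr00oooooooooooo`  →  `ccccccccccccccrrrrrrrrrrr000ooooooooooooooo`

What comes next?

cccccccccccccccccrrrrrrrrrrrrr0000oooooooooooooooooo

Reading off run lengths: c runs 8, 11, 14; r runs 7, 9, 11; 0 runs 1, 2, 3; o runs 9, 12, 15 — each is linear in n, where the shown terms are n = 3, 4, 5.
For the next term, n = 6, so the run lengths are 17, 13, 4, 18.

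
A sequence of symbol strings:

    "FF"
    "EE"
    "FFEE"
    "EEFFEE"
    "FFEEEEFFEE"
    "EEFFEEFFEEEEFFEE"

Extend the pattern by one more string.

FFEEEEFFEEEEFFEEFFEEEEFFEE

This is a Fibonacci-style word recurrence s(k) = s(k−2)·s(k−1): e.g. FF·EE = FFEE.
The next term joins FFEEEEFFEE and EEFFEEFFEEEEFFEE.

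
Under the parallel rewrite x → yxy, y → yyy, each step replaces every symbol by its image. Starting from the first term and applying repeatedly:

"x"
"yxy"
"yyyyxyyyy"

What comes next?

yyyyyyyyyyyyyxyyyyyyyyyyyyy

Rewriting each symbol of yyyyxyyyy: y→yyy, y→yyy, y→yyy, y→yyy, x→yxy, y→yyy, y→yyy, y→yyy, y→yyy, which concatenates to yyy yyy yyy yyy yxy yyy yyy yyy yyy.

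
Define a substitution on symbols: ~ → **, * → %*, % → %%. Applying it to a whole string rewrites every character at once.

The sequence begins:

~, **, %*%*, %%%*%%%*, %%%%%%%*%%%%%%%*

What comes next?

Replace each of the 16 characters of %%%%%%%*%%%%%%%* in place — %% %% %% %% %% %% %% %* %% %% %% %% %% %% %% %* — and concatenate.

%%%%%%%%%%%%%%%*%%%%%%%%%%%%%%%*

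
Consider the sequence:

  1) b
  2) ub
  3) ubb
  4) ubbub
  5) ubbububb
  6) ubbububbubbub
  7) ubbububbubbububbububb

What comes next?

This is a Fibonacci-style word recurrence s(k) = s(k−1)·s(k−2): e.g. ub·b = ubb.
So term 8 is ubbububbubbububbububb·ubbububbubbub.

ubbububbubbububbububbubbububbubbub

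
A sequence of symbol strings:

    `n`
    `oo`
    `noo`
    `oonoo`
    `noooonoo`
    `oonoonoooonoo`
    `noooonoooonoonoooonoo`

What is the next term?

oonoonoooonoonoooonoooonoonoooonoo

From term 3 onward, concatenate the second-to-last term with the last: n·oo = noo, oo·noo = oonoo, …
The next term joins oonoonoooonoo and noooonoooonoonoooonoo.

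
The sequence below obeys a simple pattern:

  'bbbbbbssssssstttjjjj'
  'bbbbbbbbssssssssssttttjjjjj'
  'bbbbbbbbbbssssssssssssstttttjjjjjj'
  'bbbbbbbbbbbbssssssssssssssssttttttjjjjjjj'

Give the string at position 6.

Each string has the form b^{2n} s^{3n-2} t^{n} j^{n+1}, where the shown terms are n = 3, 4, 5, 6.
For term 6, n = 8, so the run lengths are 16, 22, 8, 9.

bbbbbbbbbbbbbbbbssssssssssssssssssssssttttttttjjjjjjjjj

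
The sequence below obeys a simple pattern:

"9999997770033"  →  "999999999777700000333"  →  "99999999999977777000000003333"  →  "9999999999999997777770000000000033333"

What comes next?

999999999999999999777777700000000000000333333

Term n consists of 3n+3 9's, followed by n+2 7's, followed by 3n-1 0's, followed by n+1 3's (n = 1, 2, …).
For the next term, n = 5, so the run lengths are 18, 7, 14, 6.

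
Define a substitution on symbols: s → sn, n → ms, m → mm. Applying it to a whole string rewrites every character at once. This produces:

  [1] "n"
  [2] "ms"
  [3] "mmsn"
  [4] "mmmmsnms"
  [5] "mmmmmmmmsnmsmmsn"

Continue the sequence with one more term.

φ(mmmmmmmmsnmsmmsn) expands symbol-by-symbol to mm mm mm mm mm mm mm mm sn ms mm sn mm mm sn ms; joining the 16 pieces gives the next term.

mmmmmmmmmmmmmmmmsnmsmmsnmmmmsnms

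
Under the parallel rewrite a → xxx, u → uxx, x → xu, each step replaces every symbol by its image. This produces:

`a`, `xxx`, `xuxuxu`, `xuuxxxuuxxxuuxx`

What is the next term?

Rewriting the 15 symbols of xuuxxxuuxxxuuxx one by one yields xu uxx uxx xu xu xu uxx uxx xu xu xu uxx uxx xu xu; concatenated:

xuuxxuxxxuxuxuuxxuxxxuxuxuuxxuxxxuxu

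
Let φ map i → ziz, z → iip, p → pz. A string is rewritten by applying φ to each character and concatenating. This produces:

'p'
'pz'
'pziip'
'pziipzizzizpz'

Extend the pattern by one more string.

pziipzizzizpziipziziipiipziziippziip

Applying the rule to each of the 13 symbols of pziipzizzizpz gives the pieces pz iip ziz ziz pz iip ziz iip iip ziz iip pz iip, which concatenate to the answer.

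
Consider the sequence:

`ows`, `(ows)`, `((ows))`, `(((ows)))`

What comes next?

s(k+1) = (·s(k)·), so each term gains ( as a prefix and ) as a suffix.
Applying this once more to (((ows))):

((((ows))))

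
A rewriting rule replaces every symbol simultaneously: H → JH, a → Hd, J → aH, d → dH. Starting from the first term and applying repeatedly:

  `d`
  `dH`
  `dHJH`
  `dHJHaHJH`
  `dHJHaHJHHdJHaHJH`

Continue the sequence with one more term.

Replace each of the 16 characters of dHJHaHJHHdJHaHJH in place — dH JH aH JH Hd JH aH JH JH dH aH JH Hd JH aH JH — and concatenate.

dHJHaHJHHdJHaHJHJHdHaHJHHdJHaHJH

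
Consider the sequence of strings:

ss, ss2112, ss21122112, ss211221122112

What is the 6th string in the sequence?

Every step adds 2112 to the end: s(k+1) = s(k)·2112.
From ss211221122112, 2 further steps: ss211221122112 → ss2112211221122112 → (answer).

ss21122112211221122112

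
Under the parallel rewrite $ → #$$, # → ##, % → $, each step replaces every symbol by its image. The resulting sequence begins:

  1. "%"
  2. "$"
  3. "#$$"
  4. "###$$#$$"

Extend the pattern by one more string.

Expanding ###$$#$$: #→##, #→##, #→##, $→#$$, $→#$$, #→##, $→#$$, $→#$$. Concatenated: ## ## ## #$$ #$$ ## #$$ #$$.

#######$$#$$###$$#$$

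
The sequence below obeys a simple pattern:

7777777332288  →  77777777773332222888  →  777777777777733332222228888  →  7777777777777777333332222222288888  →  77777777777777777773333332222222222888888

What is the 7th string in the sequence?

Term n consists of 3n+1 7's, followed by n 3's, followed by 2n-2 2's, followed by n 8's, where the shown terms are n = 2, 3, 4, 5, 6.
At n = 8 the blocks have lengths 25, 8, 14, 8.

7777777777777777777777777333333332222222222222288888888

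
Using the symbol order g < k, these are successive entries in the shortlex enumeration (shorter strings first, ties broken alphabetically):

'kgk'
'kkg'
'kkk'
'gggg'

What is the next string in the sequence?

Find the rightmost character of gggg below k, bump it to the next letter, and reset everything to its right to g.

gggk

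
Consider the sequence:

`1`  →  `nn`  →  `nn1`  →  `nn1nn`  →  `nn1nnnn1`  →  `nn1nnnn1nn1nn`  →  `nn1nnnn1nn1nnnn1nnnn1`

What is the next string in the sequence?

nn1nnnn1nn1nnnn1nnnn1nn1nnnn1nn1nn

From term 3 onward, concatenate the last term with the second-to-last: nn·1 = nn1, nn1·nn = nn1nn, …
Continuing: nn1nnnn1nn1nnnn1nnnn1 · nn1nnnn1nn1nn gives term 8.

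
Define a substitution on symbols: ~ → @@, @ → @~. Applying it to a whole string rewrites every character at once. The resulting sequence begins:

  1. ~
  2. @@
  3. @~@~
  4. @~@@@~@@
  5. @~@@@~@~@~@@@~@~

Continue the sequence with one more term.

Rewriting the 16 symbols of @~@@@~@~@~@@@~@~ one by one yields @~ @@ @~ @~ @~ @@ @~ @@ @~ @@ @~ @~ @~ @@ @~ @@; concatenated:

@~@@@~@~@~@@@~@@@~@@@~@~@~@@@~@@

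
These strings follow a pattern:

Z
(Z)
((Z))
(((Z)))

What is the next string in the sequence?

((((Z))))

Every step adds ( to the front and ) to the end of the previous string.
So the next term is (·(((Z)))·).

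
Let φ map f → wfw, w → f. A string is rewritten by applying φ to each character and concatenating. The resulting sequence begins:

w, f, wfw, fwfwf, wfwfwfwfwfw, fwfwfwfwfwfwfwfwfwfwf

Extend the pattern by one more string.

Applying the rule to each of the 21 symbols of fwfwfwfwfwfwfwfwfwfwf gives the pieces wfw f wfw f wfw f wfw f wfw f wfw f wfw f wfw f wfw f wfw f wfw, which concatenate to the answer.

wfwfwfwfwfwfwfwfwfwfwfwfwfwfwfwfwfwfwfwfwfw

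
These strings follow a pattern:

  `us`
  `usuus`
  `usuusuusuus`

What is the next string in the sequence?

Each string is two copies of the previous one joined by 'u'.
So the next term is two copies of usuusuusuus with 'u' between the halves.

usuusuusuusuusuusuusuus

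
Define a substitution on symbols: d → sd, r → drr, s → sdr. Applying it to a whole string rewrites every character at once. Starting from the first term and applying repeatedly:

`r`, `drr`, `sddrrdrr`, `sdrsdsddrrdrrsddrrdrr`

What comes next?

φ(sdrsdsddrrdrrsddrrdrr) expands symbol-by-symbol to sdr sd drr sdr sd sdr sd sd drr drr sd drr drr sdr sd sd drr drr sd drr drr; joining the 21 pieces gives the next term.

sdrsddrrsdrsdsdrsdsddrrdrrsddrrdrrsdrsdsddrrdrrsddrrdrr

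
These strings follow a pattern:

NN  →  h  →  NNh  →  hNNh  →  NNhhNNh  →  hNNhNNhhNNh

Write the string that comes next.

This is a Fibonacci-style word recurrence s(k) = s(k−2)·s(k−1): e.g. NN·h = NNh.
Continuing: NNhhNNh · hNNhNNhhNNh gives term 7.

NNhhNNhhNNhNNhhNNh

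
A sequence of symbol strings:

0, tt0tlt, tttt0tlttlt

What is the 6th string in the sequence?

s(k+1) = tt·s(k)·tlt, so each term gains tt as a prefix and tlt as a suffix.
From tttt0tlttlt, 3 further steps: tttt0tlttlt → tttttt0tlttlttlt → tttttttt0tlttlttlttlt → (answer).

tttttttttt0tlttlttlttlttlt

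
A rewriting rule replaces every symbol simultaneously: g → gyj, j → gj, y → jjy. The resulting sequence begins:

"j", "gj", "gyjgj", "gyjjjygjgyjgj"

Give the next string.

Rewriting the 13 symbols of gyjjjygjgyjgj one by one yields gyj jjy gj gj gj jjy gyj gj gyj jjy gj gyj gj; concatenated:

gyjjjygjgjgjjjygyjgjgyjjjygjgyjgj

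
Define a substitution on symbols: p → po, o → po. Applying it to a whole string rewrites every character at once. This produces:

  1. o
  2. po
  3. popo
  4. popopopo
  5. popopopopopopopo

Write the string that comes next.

popopopopopopopopopopopopopopopo

Applying the rule to each of the 16 symbols of popopopopopopopo gives the pieces po po po po po po po po po po po po po po po po, which concatenate to the answer.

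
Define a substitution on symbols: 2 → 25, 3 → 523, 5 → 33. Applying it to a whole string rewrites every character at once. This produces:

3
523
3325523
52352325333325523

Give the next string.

Rewriting the 17 symbols of 52352325333325523 one by one yields 33 25 523 33 25 523 25 33 523 523 523 523 25 33 33 25 523; concatenated:

33255233325523253352352352352325333325523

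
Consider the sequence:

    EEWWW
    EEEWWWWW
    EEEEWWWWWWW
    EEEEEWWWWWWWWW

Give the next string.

EEEEEEWWWWWWWWWWW

Each string has the form E^{n} W^{2n-1}, where the shown terms are n = 2, 3, 4, 5.
For the next term, n = 6, so the run lengths are 6, 11.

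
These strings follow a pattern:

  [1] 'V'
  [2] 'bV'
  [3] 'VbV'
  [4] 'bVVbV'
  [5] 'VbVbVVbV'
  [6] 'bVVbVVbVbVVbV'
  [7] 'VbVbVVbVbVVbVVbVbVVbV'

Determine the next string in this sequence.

Each term (from the third on) is the two preceding terms concatenated in order: term 3 = V·bV = VbV.
The next term joins bVVbVVbVbVVbV and VbVbVVbVbVVbVVbVbVVbV.

bVVbVVbVbVVbVVbVbVVbVbVVbVVbVbVVbV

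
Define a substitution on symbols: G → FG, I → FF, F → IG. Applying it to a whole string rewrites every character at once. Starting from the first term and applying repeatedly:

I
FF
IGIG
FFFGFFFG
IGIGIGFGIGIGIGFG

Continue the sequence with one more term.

FFFGFFFGFFFGIGFGFFFGFFFGFFFGIGFG

Replace each of the 16 characters of IGIGIGFGIGIGIGFG in place — FF FG FF FG FF FG IG FG FF FG FF FG FF FG IG FG — and concatenate.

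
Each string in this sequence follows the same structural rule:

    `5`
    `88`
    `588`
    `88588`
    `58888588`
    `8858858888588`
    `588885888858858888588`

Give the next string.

This is a Fibonacci-style word recurrence s(k) = s(k−2)·s(k−1): e.g. 5·88 = 588.
The next term joins 8858858888588 and 588885888858858888588.

8858858888588588885888858858888588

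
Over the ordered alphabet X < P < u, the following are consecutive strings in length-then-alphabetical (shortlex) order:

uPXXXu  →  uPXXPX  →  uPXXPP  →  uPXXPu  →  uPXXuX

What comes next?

The successor of uPXXuX increments the rightmost position that isn't already u and resets every position after it to X.

uPXXuP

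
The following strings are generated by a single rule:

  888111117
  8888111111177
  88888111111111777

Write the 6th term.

The n-th term is n+1 8's then 2n+1 1's then n-1 7's, where the shown terms are n = 2, 3, 4.
For term 6, n = 7, so the run lengths are 8, 15, 6.

88888888111111111111111777777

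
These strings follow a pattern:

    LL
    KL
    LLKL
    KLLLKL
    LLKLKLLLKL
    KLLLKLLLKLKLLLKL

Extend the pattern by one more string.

Each term (from the third on) is the two preceding terms concatenated in order: term 3 = LL·KL = LLKL.
So term 7 is LLKLKLLLKL·KLLLKLLLKLKLLLKL.

LLKLKLLLKLKLLLKLLLKLKLLLKL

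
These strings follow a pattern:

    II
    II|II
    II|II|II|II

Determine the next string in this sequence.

Each string is two copies of the previous one joined by '|'.
Doubling II|II|II|II with '|' between the halves:

II|II|II|II|II|II|II|II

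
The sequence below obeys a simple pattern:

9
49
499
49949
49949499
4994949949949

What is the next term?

Each term (from the third on) is the previous term followed by the one before it: term 3 = 49·9 = 499.
Continuing: 4994949949949 · 49949499 gives term 7.

499494994994949949499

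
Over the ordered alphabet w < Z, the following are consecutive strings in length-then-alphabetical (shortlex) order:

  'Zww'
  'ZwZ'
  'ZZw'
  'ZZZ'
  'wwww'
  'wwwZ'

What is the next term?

wwZw

Treat wwwZ as a base-2 numeral over the given alphabet and add one, carrying through any trailing Z's.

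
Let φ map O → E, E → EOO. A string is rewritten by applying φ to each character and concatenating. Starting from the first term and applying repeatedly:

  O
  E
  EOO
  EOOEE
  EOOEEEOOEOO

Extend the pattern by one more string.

Apply φ to EOOEEEOOEOO symbol by symbol: E→EOO, O→E, O→E, E→EOO, E→EOO, E→EOO, O→E, O→E, E→EOO, O→E, O→E; joined: EOO E E EOO EOO EOO E E EOO E E.

EOOEEEOOEOOEOOEEEOOEE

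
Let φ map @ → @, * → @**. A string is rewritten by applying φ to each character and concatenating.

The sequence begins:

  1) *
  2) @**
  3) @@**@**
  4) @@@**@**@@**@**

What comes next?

@@@@**@**@@**@**@@@**@**@@**@**

φ(@@@**@**@@**@**) expands symbol-by-symbol to @ @ @ @** @** @ @** @** @ @ @** @** @ @** @**; joining the 15 pieces gives the next term.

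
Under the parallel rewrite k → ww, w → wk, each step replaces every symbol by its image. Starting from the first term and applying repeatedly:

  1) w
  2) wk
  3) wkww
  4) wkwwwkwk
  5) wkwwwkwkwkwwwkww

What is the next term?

wkwwwkwkwkwwwkwwwkwwwkwkwkwwwkwk

Applying the rule to each of the 16 symbols of wkwwwkwkwkwwwkww gives the pieces wk ww wk wk wk ww wk ww wk ww wk wk wk ww wk wk, which concatenate to the answer.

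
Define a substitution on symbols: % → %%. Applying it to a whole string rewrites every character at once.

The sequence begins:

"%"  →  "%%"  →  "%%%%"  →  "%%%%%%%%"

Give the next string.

Expanding %%%%%%%%: %→%%, %→%%, %→%%, %→%%, %→%%, %→%%, %→%%, %→%%. Concatenated: %% %% %% %% %% %% %% %%.

%%%%%%%%%%%%%%%%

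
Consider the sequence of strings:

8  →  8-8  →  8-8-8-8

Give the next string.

s(k+1) = s(k)·-·s(k) — each term doubles the last with '-' between the halves.
So the next term is two copies of 8-8-8-8 with '-' between the halves.

8-8-8-8-8-8-8-8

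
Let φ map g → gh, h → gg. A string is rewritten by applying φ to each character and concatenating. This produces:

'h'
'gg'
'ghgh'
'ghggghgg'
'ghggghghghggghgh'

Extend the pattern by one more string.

ghggghghghggghggghggghghghggghgg

Applying the rule to each of the 16 symbols of ghggghghghggghgh gives the pieces gh gg gh gh gh gg gh gg gh gg gh gh gh gg gh gg, which concatenate to the answer.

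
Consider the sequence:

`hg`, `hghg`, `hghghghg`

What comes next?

Each string is two copies of the previous one concatenated.
One more doubling of hghghghg gives the answer.

hghghghghghghghg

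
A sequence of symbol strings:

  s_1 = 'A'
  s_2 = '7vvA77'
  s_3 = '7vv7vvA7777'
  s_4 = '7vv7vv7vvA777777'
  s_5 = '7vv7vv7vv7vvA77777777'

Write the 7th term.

s(k+1) = 7vv·s(k)·77, so each term gains 7vv as a prefix and 77 as a suffix.
From 7vv7vv7vv7vvA77777777, 2 further steps: 7vv7vv7vv7vvA77777777 → 7vv7vv7vv7vv7vvA7777777777 → (answer).

7vv7vv7vv7vv7vv7vvA777777777777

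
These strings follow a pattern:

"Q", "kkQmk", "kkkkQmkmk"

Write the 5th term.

Each term wraps the previous one in kk on the left and mk on the right.
From kkkkQmkmk, 2 further steps: kkkkQmkmk → kkkkkkQmkmkmk → (answer).

kkkkkkkkQmkmkmkmk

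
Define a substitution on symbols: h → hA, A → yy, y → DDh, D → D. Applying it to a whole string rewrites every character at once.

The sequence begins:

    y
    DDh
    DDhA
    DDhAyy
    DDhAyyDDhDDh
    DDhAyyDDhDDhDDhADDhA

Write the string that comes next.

Rewriting the 20 symbols of DDhAyyDDhDDhDDhADDhA one by one yields D D hA yy DDh DDh D D hA D D hA D D hA yy D D hA yy; concatenated:

DDhAyyDDhDDhDDhADDhADDhAyyDDhAyy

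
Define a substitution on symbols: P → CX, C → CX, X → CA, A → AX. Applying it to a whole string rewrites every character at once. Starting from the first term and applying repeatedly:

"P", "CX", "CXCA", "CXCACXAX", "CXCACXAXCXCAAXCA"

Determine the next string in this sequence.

CXCACXAXCXCAAXCACXCACXAXAXCACXAX

Applying the rule to each of the 16 symbols of CXCACXAXCXCAAXCA gives the pieces CX CA CX AX CX CA AX CA CX CA CX AX AX CA CX AX, which concatenate to the answer.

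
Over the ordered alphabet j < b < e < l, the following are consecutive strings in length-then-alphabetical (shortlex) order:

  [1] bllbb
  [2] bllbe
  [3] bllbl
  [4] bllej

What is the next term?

blleb

Treat bllej as a base-4 numeral over the given alphabet and add one, carrying through any trailing l's.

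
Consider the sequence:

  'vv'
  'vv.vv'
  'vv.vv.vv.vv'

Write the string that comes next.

vv.vv.vv.vv.vv.vv.vv.vv

Every step duplicates the string with '.' between the halves.
So the next term is two copies of vv.vv.vv.vv with '.' between the halves.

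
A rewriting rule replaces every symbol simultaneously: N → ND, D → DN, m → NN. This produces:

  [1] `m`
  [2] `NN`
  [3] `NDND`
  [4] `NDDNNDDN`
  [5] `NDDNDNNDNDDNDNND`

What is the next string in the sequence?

NDDNDNNDDNNDNDDNNDDNDNNDDNNDNDDN

Replace each of the 16 characters of NDDNDNNDNDDNDNND in place — ND DN DN ND DN ND ND DN ND DN DN ND DN ND ND DN — and concatenate.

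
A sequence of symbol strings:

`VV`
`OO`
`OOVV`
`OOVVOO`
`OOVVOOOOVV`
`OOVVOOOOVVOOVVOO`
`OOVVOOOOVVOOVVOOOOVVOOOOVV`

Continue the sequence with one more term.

OOVVOOOOVVOOVVOOOOVVOOOOVVOOVVOOOOVVOOVVOO

From term 3 onward, concatenate the last term with the second-to-last: OO·VV = OOVV, OOVV·OO = OOVVOO, …
So term 8 is OOVVOOOOVVOOVVOOOOVVOOOOVV·OOVVOOOOVVOOVVOO.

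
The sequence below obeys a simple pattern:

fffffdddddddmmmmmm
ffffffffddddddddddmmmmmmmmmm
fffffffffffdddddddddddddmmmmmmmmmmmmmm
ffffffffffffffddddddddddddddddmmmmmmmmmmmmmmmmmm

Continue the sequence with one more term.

Term n consists of 3n-1 f's, followed by 3n+1 d's, followed by 4n-2 m's, where the shown terms are n = 2, 3, 4, 5.
For the next term, n = 6, so the run lengths are 17, 19, 22.

fffffffffffffffffdddddddddddddddddddmmmmmmmmmmmmmmmmmmmmmm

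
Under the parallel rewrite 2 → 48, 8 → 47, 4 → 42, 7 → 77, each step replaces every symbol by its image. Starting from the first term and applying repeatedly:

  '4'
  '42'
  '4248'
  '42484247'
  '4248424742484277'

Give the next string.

Rewriting the 16 symbols of 4248424742484277 one by one yields 42 48 42 47 42 48 42 77 42 48 42 47 42 48 77 77; concatenated:

42484247424842774248424742487777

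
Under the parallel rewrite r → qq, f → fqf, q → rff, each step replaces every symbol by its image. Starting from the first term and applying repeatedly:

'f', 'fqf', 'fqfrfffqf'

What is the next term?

Expanding fqfrfffqf: f→fqf, q→rff, f→fqf, r→qq, f→fqf, f→fqf, f→fqf, q→rff, f→fqf. Concatenated: fqf rff fqf qq fqf fqf fqf rff fqf.

fqfrfffqfqqfqffqffqfrfffqf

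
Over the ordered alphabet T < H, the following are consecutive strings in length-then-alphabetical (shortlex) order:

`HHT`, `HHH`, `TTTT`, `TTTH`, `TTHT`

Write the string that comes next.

TTHH

Treat TTHT as a base-2 numeral over the given alphabet and add one, carrying through any trailing H's.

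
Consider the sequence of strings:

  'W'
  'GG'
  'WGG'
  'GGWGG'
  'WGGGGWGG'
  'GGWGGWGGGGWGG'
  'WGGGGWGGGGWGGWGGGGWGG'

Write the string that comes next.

GGWGGWGGGGWGGWGGGGWGGGGWGGWGGGGWGG

This is a Fibonacci-style word recurrence s(k) = s(k−2)·s(k−1): e.g. W·GG = WGG.
The next term joins GGWGGWGGGGWGG and WGGGGWGGGGWGGWGGGGWGG.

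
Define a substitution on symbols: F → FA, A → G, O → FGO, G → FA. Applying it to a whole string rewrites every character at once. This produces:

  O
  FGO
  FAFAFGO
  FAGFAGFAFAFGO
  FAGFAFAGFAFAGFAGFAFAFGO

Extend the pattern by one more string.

FAGFAFAGFAGFAFAGFAGFAFAGFAFAGFAGFAFAFGO

Applying the rule to each of the 23 symbols of FAGFAFAGFAFAGFAGFAFAFGO gives the pieces FA G FA FA G FA G FA FA G FA G FA FA G FA FA G FA G FA FA FGO, which concatenate to the answer.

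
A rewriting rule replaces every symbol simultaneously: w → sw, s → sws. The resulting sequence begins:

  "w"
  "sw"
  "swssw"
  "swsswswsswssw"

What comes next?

swsswswsswsswswsswswsswsswswsswssw

φ(swsswswsswssw) expands symbol-by-symbol to sws sw sws sws sw sws sw sws sws sw sws sws sw; joining the 13 pieces gives the next term.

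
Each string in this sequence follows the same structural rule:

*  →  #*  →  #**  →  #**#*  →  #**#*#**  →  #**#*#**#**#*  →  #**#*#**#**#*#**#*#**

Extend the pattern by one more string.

This is a Fibonacci-style word recurrence s(k) = s(k−1)·s(k−2): e.g. #*·* = #**.
Continuing: #**#*#**#**#*#**#*#** · #**#*#**#**#* gives term 8.

#**#*#**#**#*#**#*#**#**#*#**#**#*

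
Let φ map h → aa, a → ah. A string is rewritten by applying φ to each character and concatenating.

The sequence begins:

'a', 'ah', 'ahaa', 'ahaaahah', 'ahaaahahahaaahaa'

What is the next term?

Rewriting the 16 symbols of ahaaahahahaaahaa one by one yields ah aa ah ah ah aa ah aa ah aa ah ah ah aa ah ah; concatenated:

ahaaahahahaaahaaahaaahahahaaahah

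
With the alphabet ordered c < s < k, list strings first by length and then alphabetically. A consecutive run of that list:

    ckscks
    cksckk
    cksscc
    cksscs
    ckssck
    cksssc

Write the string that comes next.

ckssss

Find the rightmost character of cksssc below k, bump it to the next letter, and reset everything to its right to c.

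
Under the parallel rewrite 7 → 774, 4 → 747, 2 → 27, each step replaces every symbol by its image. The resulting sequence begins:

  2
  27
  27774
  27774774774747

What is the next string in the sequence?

27774774774747774774747774774747774747774

Replace each of the 14 characters of 27774774774747 in place — 27 774 774 774 747 774 774 747 774 774 747 774 747 774 — and concatenate.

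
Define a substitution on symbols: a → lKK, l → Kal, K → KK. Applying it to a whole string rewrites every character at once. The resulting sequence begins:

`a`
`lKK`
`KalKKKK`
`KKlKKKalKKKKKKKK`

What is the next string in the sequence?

Rewriting the 16 symbols of KKlKKKalKKKKKKKK one by one yields KK KK Kal KK KK KK lKK Kal KK KK KK KK KK KK KK KK; concatenated:

KKKKKalKKKKKKlKKKalKKKKKKKKKKKKKKKK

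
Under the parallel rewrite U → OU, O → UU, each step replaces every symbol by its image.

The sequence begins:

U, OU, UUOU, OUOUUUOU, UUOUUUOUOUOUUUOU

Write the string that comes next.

Rewriting the 16 symbols of UUOUUUOUOUOUUUOU one by one yields OU OU UU OU OU OU UU OU UU OU UU OU OU OU UU OU; concatenated:

OUOUUUOUOUOUUUOUUUOUUUOUOUOUUUOU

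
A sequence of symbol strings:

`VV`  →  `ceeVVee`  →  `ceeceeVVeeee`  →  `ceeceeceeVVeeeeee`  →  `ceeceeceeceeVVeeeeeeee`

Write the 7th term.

s(k+1) = cee·s(k)·ee, so each term gains cee as a prefix and ee as a suffix.
From ceeceeceeceeVVeeeeeeee, 2 further steps: ceeceeceeceeVVeeeeeeee → ceeceeceeceeceeVVeeeeeeeeee → (answer).

ceeceeceeceeceeceeVVeeeeeeeeeeee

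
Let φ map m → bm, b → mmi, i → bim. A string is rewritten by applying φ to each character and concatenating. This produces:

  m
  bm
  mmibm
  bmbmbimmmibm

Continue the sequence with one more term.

Rewriting each symbol of bmbmbimmmibm: b→mmi, m→bm, b→mmi, m→bm, b→mmi, i→bim, m→bm, m→bm, m→bm, i→bim, b→mmi, m→bm, which concatenates to mmi bm mmi bm mmi bim bm bm bm bim mmi bm.

mmibmmmibmmmibimbmbmbmbimmmibm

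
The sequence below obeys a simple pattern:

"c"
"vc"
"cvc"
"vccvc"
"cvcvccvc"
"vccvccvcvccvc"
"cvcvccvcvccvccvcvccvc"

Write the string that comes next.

This is a Fibonacci-style word recurrence s(k) = s(k−2)·s(k−1): e.g. c·vc = cvc.
The next term joins vccvccvcvccvc and cvcvccvcvccvccvcvccvc.

vccvccvcvccvccvcvccvcvccvccvcvccvc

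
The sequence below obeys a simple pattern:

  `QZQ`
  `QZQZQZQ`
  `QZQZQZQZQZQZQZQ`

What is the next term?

Every step duplicates the string with 'Z' between the halves.
Doubling QZQZQZQZQZQZQZQ with 'Z' between the halves:

QZQZQZQZQZQZQZQZQZQZQZQZQZQZQZQ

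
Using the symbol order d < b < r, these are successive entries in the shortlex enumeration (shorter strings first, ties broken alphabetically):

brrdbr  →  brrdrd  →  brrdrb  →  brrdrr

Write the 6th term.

Advancing 2 positions from brrdrr through brrdrr → brrbdd reaches term 6.

brrbdb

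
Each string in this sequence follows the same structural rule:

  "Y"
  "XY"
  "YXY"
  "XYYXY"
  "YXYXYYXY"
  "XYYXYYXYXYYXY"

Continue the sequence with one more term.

YXYXYYXYXYYXYYXYXYYXY

Each term (from the third on) is the two preceding terms concatenated in order: term 3 = Y·XY = YXY.
The next term joins YXYXYYXY and XYYXYYXYXYYXY.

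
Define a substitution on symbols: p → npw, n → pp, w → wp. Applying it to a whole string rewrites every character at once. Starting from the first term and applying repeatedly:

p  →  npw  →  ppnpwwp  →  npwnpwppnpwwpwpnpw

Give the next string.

ppnpwwpppnpwwpnpwnpwppnpwwpwpnpwwpnpwppnpwwp

Replace each of the 18 characters of npwnpwppnpwwpwpnpw in place — pp npw wp pp npw wp npw npw pp npw wp wp npw wp npw pp npw wp — and concatenate.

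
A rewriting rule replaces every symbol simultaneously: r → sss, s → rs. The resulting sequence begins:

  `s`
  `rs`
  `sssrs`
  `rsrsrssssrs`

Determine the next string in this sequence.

sssrssssrssssrsrsrsrssssrs

Expanding rsrsrssssrs: r→sss, s→rs, r→sss, s→rs, r→sss, s→rs, s→rs, s→rs, s→rs, r→sss, s→rs. Concatenated: sss rs sss rs sss rs rs rs rs sss rs.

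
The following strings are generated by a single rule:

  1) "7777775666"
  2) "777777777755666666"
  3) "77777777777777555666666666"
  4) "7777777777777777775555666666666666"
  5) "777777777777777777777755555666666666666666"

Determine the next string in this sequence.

Reading off run lengths: 7 runs 6, 10, 14, 18, 22; 5 runs 1, 2, 3, 4, 5; 6 runs 3, 6, 9, 12, 15 — each is linear in n (n = 1, 2, …).
At n = 6 the blocks have lengths 26, 6, 18.

77777777777777777777777777555555666666666666666666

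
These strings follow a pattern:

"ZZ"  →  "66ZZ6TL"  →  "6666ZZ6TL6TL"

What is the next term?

666666ZZ6TL6TL6TL

Every step adds 66 to the front and 6TL to the end of the previous string.
So the next term is 66·6666ZZ6TL6TL·6TL.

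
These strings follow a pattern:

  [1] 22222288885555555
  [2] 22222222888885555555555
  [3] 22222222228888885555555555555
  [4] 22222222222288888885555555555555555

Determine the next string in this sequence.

Term n consists of 2n 2's, followed by n+1 8's, followed by 3n-2 5's, where the shown terms are n = 3, 4, 5, 6.
For the next term, n = 7, so the run lengths are 14, 8, 19.

22222222222222888888885555555555555555555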